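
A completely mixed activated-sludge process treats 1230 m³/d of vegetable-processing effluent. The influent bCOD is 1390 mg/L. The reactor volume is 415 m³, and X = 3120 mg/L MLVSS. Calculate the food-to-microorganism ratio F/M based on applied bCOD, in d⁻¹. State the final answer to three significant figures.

F/M = applied load / biomass = Q·S₀/(V·X) = 1230 × 1390 / (415.0 × 3120) = 1.320 d⁻¹.

F/M ≈ 1.32 d⁻¹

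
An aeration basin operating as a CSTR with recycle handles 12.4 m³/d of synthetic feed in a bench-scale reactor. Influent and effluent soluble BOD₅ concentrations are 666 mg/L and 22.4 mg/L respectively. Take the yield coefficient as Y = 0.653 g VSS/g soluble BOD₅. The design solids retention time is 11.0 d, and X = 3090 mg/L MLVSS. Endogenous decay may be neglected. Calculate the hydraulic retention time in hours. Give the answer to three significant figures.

Biomass mass balance (decay neglected): V·X = Y·Q·(S₀ − S)·θ_c, so V = 0.653 × 12.4 × (666 − 22.4) × 11.0 / 3090 = 18.55 m³.
HRT = V/Q = 18.55 m³ / 12.4 m³·d⁻¹ = 1.496 d × 24 = 35.91 h.

τ ≈ 35.9 h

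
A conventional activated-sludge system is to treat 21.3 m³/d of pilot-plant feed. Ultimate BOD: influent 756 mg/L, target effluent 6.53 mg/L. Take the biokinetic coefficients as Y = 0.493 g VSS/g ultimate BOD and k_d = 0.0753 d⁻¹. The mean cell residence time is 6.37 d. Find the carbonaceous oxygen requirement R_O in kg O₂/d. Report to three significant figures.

Observed yield with endogenous decay: Y_obs = Y / (1 + k_d·θ_c) = 0.493 / (1 + 0.0753 × 6.37) = 0.493 / 1.480 = 0.3332 g VSS/g ultimate BOD.
ΔS = 756 − 6.53 = 749.5 mg/L, so the substrate removal rate is 21.3 × 749.5/1000 = 15.96 kg ultimate BOD/d.
Net sludge production P_X = 0.3332 × 15.96 = 5.319 kg VSS/d.
R_O = Q·(S₀ − S) − 1.42·P_X = 15.96 − 1.42 × 5.319 = 8.411 kg O₂/d.

R_O ≈ 8.41 kg O₂/d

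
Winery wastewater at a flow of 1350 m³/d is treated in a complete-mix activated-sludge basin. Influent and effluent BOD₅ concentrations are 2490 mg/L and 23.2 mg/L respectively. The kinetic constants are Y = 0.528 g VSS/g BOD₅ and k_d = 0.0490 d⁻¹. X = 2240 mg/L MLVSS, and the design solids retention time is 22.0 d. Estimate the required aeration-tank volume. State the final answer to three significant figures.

V ≈ 8310 m³

Rearranging the biomass balance for a CMAS with decay, V = Y·Q·ΔS·θ_c / [X·(1+k_d θ_c)] = 0.528 × 1350 × (2490 − 23.2) × 22.0 / [2240 × (1 + 0.0490 × 22.0)] = 3.87×10^7 / 4655 = 8311 m³.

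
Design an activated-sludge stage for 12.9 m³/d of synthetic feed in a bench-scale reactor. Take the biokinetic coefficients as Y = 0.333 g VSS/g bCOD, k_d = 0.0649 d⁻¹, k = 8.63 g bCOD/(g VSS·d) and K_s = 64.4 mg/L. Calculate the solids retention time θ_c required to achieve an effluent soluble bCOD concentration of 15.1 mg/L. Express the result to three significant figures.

θ_c ≈ 2.08 d

At the target effluent, Y k S/(K_s+S) = 0.333×8.63×15.1/79.50 = 0.5458 d⁻¹.
1/θ_c = 0.5458 − 0.0649 = 0.4809 d⁻¹, so θ_c = 2.079 d.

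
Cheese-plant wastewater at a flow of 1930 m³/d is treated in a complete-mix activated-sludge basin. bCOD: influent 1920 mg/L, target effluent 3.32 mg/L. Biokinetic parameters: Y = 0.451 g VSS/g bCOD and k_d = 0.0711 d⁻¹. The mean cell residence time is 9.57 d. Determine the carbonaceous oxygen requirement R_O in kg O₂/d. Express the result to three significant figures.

R_O ≈ 2290 kg O₂/d

Correct the yield for decay: Y_obs = Y/(1 + k_d θ_c) = 0.451 / (1 + 0.0711 × 9.57) = 0.451 / 1.680 = 0.2684.
Mass of bCOD removed per day: Q(S₀ − S) = 1930 × 1917 g/m³ = 3699 kg/d.
Biomass synthesised: P_X = Y_obs × 3699 = 992.8 kg VSS/d.
Carbonaceous O₂ demand = substrate oxidised − cell-mass equivalent = 3699 − 1.42 × 992.8 = 2289 kg O₂/d.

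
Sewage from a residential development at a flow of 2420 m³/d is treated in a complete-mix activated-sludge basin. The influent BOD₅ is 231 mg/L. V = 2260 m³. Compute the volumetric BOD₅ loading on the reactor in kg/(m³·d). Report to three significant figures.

Applied BOD₅ load per unit volume = Q·S₀/V = (2420 × 231/1000)/2260 = 0.2474 kg BOD₅·m⁻³·d⁻¹.

L_v ≈ 0.247 kg BOD₅/(m³·d)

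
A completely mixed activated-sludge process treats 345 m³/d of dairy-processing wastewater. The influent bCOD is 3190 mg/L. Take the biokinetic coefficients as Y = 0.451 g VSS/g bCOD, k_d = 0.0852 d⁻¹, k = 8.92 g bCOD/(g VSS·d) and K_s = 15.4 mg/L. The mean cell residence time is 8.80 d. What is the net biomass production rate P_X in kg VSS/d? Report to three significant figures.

P_X ≈ 284 kg VSS/d

Effluent substrate depends only on kinetics and SRT: S = K_s(1 + k_d θ_c) / [θ_c(Yk − k_d) − 1] = 15.4 × (1 + 0.0852 × 8.80) / [8.80 × (0.451 × 8.92 − 0.0852) − 1] = 26.95 / 33.65 = 0.8007 mg/L.
Correct the yield for decay: Y_obs = Y/(1 + k_d θ_c) = 0.451 / (1 + 0.0852 × 8.80) = 0.451 / 1.750 = 0.2577.
Q·(S₀ − S) = 345 × (3190 − 0.801) × 10⁻³ = 1100 kg/d removed.
So the net sludge growth is P_X = 0.2577 × 1100 = 283.6 kg VSS/d.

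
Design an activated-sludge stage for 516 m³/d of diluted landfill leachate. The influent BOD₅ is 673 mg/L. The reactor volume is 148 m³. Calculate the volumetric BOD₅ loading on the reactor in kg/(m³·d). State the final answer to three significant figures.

Applied BOD₅ load per unit volume = Q·S₀/V = (516 × 673/1000)/148.0 = 2.346 kg BOD₅·m⁻³·d⁻¹.

L_v ≈ 2.35 kg BOD₅/(m³·d)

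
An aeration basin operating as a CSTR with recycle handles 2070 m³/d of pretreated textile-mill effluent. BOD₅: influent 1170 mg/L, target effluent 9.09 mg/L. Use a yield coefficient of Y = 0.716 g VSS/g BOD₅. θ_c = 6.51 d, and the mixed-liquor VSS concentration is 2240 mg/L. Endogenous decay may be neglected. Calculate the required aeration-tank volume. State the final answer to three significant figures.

V·X = Y·Q·ΔS·θ_c gives V = 0.716 × 2070 × (1170 − 9.09) × 6.51 / 2240 = 5001 m³.

V ≈ 5000 m³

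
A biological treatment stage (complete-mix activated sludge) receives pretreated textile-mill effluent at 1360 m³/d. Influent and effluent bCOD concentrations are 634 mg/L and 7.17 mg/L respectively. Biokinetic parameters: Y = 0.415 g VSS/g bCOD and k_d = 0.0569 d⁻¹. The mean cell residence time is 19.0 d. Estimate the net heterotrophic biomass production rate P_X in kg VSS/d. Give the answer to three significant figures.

Observed yield with endogenous decay: Y_obs = Y / (1 + k_d·θ_c) = 0.415 / (1 + 0.0569 × 19.0) = 0.415 / 2.081 = 0.1994 g VSS/g bCOD.
ΔS = 634 − 7.17 = 626.8 mg/L, so the substrate removal rate is 1360 × 626.8/1000 = 852.5 kg bCOD/d.
So the net sludge growth is P_X = 0.1994 × 852.5 = 170.0 kg VSS/d.

P_X ≈ 170 kg VSS/d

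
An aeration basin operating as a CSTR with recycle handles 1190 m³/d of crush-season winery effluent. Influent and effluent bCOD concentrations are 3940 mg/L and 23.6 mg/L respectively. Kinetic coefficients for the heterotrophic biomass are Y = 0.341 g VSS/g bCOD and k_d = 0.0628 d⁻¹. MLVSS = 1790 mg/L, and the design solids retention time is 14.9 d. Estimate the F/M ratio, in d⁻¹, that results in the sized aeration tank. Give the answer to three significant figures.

Rearranging the biomass balance for a CMAS with decay, V = Y·Q·ΔS·θ_c / [X·(1+k_d θ_c)] = 0.341 × 1190 × (3940 − 23.6) × 14.9 / [1790 × (1 + 0.0628 × 14.9)] = 2.37×10^7 / 3465 = 6834 m³.
F/M = applied load / biomass = Q·S₀/(V·X) = 1190 × 3940 / (6834 × 1790) = 0.3833 d⁻¹.

F/M ≈ 0.383 d⁻¹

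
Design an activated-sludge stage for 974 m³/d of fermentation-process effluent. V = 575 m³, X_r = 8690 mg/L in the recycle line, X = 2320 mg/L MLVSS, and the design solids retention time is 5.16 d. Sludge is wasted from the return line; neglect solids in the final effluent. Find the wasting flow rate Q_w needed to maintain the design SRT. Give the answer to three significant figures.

Wasting from the return line (neglecting effluent solids): Q_w = V·X / (θ_c·X_r) = 575.0 × 2320 / (5.16 × 8690) = 29.75 m³/d.

Q_w ≈ 29.7 m³/d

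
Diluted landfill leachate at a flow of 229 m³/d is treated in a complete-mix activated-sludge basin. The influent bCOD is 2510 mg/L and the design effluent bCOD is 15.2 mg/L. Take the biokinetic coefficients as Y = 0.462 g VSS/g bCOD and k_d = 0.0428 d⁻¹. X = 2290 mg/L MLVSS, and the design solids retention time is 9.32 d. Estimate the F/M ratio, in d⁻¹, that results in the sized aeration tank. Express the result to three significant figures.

F/M ≈ 0.327 d⁻¹

From the SRT design equation V = Y Q (S₀−S) θ_c / [X (1 + k_d θ_c)] = 0.462 × 229 × (2510 − 15.2) × 9.32 / [2290 × (1 + 0.0428 × 9.32)] = 2.46×10^6 / 3203 = 767.9 m³.
F/M = Q·S₀ / (V·X) = 229 × 2510 / (767.9 × 2290) = 0.3269 g bCOD·(g VSS·d)⁻¹.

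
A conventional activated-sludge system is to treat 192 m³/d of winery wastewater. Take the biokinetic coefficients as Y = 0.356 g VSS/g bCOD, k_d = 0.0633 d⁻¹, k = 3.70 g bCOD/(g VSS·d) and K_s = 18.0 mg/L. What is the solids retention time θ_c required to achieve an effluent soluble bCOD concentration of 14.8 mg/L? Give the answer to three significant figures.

θ_c ≈ 1.88 d

Specific growth rate at S = 14.8 mg/L: μ = YkS/(K_s+S) = 0.356·3.70·14.8/(18.0+14.8) = 0.5943 d⁻¹.
θ_c = 1/(μ − k_d) = 1/(0.5943 − 0.0633) = 1/0.5310 = 1.883 d.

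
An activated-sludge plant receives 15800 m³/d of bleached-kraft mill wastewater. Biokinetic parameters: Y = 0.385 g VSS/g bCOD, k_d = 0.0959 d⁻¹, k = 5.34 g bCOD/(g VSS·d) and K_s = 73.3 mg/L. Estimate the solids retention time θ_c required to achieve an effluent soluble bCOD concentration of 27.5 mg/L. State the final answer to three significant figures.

At the target effluent, Y k S/(K_s+S) = 0.385×5.34×27.5/100.8 = 0.5609 d⁻¹.
1/θ_c = 0.5609 − 0.0959 = 0.4650 d⁻¹, so θ_c = 2.151 d.

θ_c ≈ 2.15 d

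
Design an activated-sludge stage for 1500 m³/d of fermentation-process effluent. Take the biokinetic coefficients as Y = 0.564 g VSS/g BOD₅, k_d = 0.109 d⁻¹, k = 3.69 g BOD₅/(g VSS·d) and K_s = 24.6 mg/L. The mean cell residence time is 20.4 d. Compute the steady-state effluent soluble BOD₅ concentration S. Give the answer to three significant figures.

S ≈ 2.02 mg/L

Effluent substrate depends only on kinetics and SRT: S = K_s(1 + k_d θ_c) / [θ_c(Yk − k_d) − 1] = 24.6 × (1 + 0.109 × 20.4) / [20.4 × (0.564 × 3.69 − 0.109) − 1] = 79.30 / 39.23 = 2.021 mg/L.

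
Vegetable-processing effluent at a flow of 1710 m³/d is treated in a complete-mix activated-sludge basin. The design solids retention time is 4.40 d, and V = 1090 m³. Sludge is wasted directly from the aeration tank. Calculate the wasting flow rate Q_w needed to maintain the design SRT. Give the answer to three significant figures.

Q_w ≈ 248 m³/d

For wasting at MLVSS concentration, Q_w = V/θ_c = 1090/4.40 = 247.7 m³/d.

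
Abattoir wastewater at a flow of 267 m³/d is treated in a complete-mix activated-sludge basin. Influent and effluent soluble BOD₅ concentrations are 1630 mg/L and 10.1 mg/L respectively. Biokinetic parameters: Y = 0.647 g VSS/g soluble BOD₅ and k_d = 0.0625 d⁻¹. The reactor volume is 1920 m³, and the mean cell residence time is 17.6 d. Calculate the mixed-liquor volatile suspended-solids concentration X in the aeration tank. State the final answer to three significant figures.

Solving the biomass balance for X: X = Y Q (S₀−S) θ_c / [V (1+k_d θ_c)] = 0.647 × 267 × (1630 − 10.1) × 17.6 / [1920 × (1 + 0.0625 × 17.6)] = 1222 mg/L.

X ≈ 1220 mg/L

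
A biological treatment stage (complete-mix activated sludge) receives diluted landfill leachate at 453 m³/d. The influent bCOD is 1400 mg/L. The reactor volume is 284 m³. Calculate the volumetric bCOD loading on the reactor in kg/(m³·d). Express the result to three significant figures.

L_v = Q S₀ / V = 453 × 1400 × 10⁻³ / 284.0 = 2.233 kg/(m³·d).

L_v ≈ 2.23 kg bCOD/(m³·d)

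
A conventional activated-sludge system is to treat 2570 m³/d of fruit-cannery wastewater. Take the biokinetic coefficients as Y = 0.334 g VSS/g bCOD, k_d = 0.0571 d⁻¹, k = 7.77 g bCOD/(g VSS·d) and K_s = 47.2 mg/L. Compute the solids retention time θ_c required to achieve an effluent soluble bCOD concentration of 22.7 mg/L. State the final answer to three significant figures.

θ_c ≈ 1.27 d

Specific growth rate at S = 22.7 mg/L: μ = YkS/(K_s+S) = 0.334·7.77·22.7/(47.2+22.7) = 0.8428 d⁻¹.
θ_c = 1/(μ − k_d) = 1/(0.8428 − 0.0571) = 1/0.7857 = 1.273 d.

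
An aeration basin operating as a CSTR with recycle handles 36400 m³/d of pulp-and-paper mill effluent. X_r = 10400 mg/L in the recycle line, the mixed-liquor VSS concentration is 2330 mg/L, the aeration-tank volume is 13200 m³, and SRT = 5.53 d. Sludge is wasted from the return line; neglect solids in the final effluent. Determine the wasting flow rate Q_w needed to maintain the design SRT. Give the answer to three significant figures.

Q_w ≈ 535 m³/d

Wasting from the return line (neglecting effluent solids): Q_w = V·X / (θ_c·X_r) = 13200 × 2330 / (5.53 × 10400) = 534.8 m³/d.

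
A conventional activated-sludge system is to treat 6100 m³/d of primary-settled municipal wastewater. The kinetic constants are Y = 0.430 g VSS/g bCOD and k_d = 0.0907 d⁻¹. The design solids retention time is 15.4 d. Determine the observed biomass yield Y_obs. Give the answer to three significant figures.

Y_obs ≈ 0.179 g VSS/g bCOD

Correct the yield for decay: Y_obs = Y/(1 + k_d θ_c) = 0.430 / (1 + 0.0907 × 15.4) = 0.430 / 2.397 = 0.1794.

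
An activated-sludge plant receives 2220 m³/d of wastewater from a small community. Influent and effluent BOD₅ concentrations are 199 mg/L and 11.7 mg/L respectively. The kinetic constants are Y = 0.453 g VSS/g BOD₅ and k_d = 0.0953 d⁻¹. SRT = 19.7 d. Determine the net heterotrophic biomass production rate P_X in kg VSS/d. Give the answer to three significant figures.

The observed yield is Y_obs = Y/(1 + k_d·θ_c) = 0.453 / (1 + 0.0953 × 19.7) = 0.453 / 2.877 = 0.1574 g VSS per g BOD₅ removed.
Q·(S₀ − S) = 2220 × (199 − 11.7) × 10⁻³ = 415.8 kg/d removed.
Net biomass production P_X = Y_obs × Q·(S₀ − S) = 0.1574 × 415.8 = 65.46 kg VSS/d.

P_X ≈ 65.5 kg VSS/d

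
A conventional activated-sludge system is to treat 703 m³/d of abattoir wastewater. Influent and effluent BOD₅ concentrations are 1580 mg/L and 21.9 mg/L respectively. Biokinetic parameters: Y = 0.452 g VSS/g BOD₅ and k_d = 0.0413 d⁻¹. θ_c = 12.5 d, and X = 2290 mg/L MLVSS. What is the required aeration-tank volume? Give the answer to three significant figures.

V ≈ 1780 m³

Rearranging the biomass balance for a CMAS with decay, V = Y·Q·ΔS·θ_c / [X·(1+k_d θ_c)] = 0.452 × 703 × (1580 − 21.9) × 12.5 / [2290 × (1 + 0.0413 × 12.5)] = 6.19×10^6 / 3472 = 1782 m³.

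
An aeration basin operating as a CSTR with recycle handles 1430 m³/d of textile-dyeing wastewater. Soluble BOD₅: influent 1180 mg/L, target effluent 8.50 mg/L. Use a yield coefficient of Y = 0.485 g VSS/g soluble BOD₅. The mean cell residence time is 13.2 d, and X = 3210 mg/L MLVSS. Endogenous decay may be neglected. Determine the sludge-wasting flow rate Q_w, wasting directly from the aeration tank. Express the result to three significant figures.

Q_w ≈ 253 m³/d

V·X = Y·Q·ΔS·θ_c gives V = 0.485 × 1430 × (1180 − 8.50) × 13.2 / 3210 = 3341 m³.
Wasting from the aeration tank: Q_w = V / θ_c = 3341 / 13.2 = 253.1 m³/d.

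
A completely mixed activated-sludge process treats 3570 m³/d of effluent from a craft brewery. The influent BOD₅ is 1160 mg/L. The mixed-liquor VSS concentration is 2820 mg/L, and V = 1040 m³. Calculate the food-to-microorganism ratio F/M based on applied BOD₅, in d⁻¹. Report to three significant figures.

Food-to-microorganism ratio F/M = Q S₀ / (V X) = 3570 × 1160 / (1040 × 2820) = 1.412 d⁻¹.

F/M ≈ 1.41 d⁻¹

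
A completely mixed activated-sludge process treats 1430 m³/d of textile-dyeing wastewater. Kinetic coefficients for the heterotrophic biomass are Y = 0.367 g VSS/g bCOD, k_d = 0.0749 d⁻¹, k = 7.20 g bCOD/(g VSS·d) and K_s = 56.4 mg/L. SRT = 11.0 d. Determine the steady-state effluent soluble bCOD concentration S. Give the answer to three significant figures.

Effluent substrate depends only on kinetics and SRT: S = K_s(1 + k_d θ_c) / [θ_c(Yk − k_d) − 1] = 56.4 × (1 + 0.0749 × 11.0) / [11.0 × (0.367 × 7.20 − 0.0749) − 1] = 102.9 / 27.24 = 3.776 mg/L.

S ≈ 3.78 mg/L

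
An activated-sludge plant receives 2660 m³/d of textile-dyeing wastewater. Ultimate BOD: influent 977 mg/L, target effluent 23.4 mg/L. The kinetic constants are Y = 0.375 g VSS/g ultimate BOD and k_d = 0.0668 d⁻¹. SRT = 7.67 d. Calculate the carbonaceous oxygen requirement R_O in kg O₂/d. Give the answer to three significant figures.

R_O ≈ 1640 kg O₂/d

Y_obs = Y / (1 + k_d θ_c) = 0.375 / (1 + 0.0668 × 7.67) = 0.375 / 1.512 = 0.2480.
ΔS = 977 − 23.4 = 953.6 mg/L, so the substrate removal rate is 2660 × 953.6/1000 = 2537 kg ultimate BOD/d.
P_X = Y_obs·Q·(S₀ − S) = 0.2480 × 2537 = 629.0 kg VSS/d.
R_O = Q·(S₀ − S) − 1.42·P_X = 2537 − 1.42 × 629.0 = 1643 kg O₂/d.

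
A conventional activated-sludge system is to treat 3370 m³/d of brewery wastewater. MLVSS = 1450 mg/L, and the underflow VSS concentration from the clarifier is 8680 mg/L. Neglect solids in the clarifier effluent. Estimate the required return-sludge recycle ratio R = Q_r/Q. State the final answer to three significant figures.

R = Q_r/Q = X/(X_r − X) = 1450 / (8680 − 1450) = 0.2006.

R ≈ 0.201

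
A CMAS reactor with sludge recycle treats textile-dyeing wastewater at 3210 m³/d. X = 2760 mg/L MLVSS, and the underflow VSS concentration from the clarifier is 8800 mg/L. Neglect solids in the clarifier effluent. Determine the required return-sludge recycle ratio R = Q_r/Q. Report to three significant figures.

R = Q_r/Q = X/(X_r − X) = 2760 / (8800 − 2760) = 0.4570.

R ≈ 0.457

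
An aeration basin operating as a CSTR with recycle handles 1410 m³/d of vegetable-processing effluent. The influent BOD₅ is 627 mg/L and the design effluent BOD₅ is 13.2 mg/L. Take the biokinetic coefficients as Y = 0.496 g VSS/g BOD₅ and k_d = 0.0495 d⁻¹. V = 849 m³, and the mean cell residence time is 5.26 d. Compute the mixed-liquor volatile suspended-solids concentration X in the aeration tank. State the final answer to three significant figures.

From V·X·(1 + k_d·θ_c) = Y·Q·(S₀ − S)·θ_c: X = 0.496 × 1410 × (627 − 13.2) × 5.26 / [849 × (1 + 0.0495 × 5.26)] = 2110 mg/L.

X ≈ 2110 mg/L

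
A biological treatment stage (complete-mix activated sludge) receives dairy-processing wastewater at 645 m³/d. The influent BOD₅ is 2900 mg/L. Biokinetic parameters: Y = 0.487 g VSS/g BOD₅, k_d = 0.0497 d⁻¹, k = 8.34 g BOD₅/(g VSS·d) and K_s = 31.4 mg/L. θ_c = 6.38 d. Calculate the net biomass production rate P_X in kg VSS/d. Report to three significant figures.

P_X ≈ 691 kg VSS/d

From the Monod/SRT balance for a CMAS, S = K_s·(1+k_d θ_c)/[θ_c·(Y k − k_d) − 1] = 31.4 × (1 + 0.0497 × 6.38) / [6.38 × (0.487 × 8.34 − 0.0497) − 1] = 41.36 / 24.60 = 1.681 mg/L.
The observed yield is Y_obs = Y/(1 + k_d·θ_c) = 0.487 / (1 + 0.0497 × 6.38) = 0.487 / 1.317 = 0.3698 g VSS per g BOD₅ removed.
Substrate removed = Q·(S₀ − S) = 645 m³/d × (2900 − 1.68) g/m³ = 1.87×10^6 g/d = 1869 kg/d.
P_X = Y_obs · Q(S₀ − S) = 0.3698 × 1869 = 691.2 kg VSS/d.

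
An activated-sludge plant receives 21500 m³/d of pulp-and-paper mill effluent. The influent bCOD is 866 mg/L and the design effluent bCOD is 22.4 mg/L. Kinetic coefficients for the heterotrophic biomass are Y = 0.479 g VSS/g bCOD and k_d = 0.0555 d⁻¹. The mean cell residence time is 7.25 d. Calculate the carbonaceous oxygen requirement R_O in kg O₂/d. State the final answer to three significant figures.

R_O ≈ 9340 kg O₂/d

Observed yield with endogenous decay: Y_obs = Y / (1 + k_d·θ_c) = 0.479 / (1 + 0.0555 × 7.25) = 0.479 / 1.402 = 0.3416 g VSS/g bCOD.
Q·(S₀ − S) = 21500 × (866 − 22.4) × 10⁻³ = 18137 kg/d removed.
P_X = Y_obs·Q·(S₀ − S) = 0.3416 × 18137 = 6195 kg VSS/d.
R_O = Q·ΔS − 1.42 P_X = 18137 − 8797 = 9340 kg O₂/d.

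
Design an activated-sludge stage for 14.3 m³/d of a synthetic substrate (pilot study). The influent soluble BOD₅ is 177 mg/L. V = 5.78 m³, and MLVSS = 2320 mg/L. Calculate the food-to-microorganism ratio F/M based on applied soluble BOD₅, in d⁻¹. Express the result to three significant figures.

F/M = applied load / biomass = Q·S₀/(V·X) = 14.3 × 177 / (5.780 × 2320) = 0.1888 d⁻¹.

F/M ≈ 0.189 d⁻¹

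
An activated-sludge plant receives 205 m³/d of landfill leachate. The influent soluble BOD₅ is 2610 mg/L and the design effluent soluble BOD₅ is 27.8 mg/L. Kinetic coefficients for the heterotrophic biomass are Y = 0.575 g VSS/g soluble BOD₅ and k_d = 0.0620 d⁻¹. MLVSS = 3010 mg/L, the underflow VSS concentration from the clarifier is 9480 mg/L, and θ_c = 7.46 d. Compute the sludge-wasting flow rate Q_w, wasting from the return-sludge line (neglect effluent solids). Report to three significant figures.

Steady-state biomass mass balance: V·X·(1 + k_d·θ_c) = Y·Q·(S₀ − S)·θ_c, so V = 0.575 × 205 × (2610 − 27.8) × 7.46 / [3010 × (1 + 0.0620 × 7.46)] = 2.27×10^6 / 4402 = 515.8 m³.
Wasting from the return line (neglecting effluent solids): Q_w = V·X / (θ_c·X_r) = 515.8 × 3010 / (7.46 × 9480) = 21.95 m³/d.

Q_w ≈ 22.0 m³/d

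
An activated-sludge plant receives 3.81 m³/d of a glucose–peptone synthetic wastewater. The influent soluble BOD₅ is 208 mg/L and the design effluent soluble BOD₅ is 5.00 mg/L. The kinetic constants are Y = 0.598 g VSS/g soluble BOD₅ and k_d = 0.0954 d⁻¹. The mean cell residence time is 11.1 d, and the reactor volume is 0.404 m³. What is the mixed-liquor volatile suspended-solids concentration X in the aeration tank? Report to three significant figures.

X ≈ 6170 mg/L

X = Y·Q·ΔS·θ_c / [V·(1 + k_d θ_c)] = 0.598 × 3.81 × (208 − 5.00) × 11.1 / [0.404 × (1 + 0.0954 × 11.1)] = 6172 mg/L.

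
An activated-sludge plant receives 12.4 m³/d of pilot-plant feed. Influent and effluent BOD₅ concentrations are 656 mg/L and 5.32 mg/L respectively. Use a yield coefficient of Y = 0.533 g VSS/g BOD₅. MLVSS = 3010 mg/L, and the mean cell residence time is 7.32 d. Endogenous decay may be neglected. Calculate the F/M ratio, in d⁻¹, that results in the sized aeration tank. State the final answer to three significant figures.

V·X = Y·Q·ΔS·θ_c gives V = 0.533 × 12.4 × (656 − 5.32) × 7.32 / 3010 = 10.46 m³.
F/M = Q·S₀ / (V·X) = 12.4 × 656 / (10.46 × 3010) = 0.2584 g BOD₅·(g VSS·d)⁻¹.

F/M ≈ 0.258 d⁻¹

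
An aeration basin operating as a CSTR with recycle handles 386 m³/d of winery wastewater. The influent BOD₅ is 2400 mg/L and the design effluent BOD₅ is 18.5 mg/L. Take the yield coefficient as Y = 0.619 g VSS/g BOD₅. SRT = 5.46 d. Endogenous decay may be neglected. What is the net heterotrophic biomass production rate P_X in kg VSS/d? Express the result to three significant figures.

With endogenous decay neglected, the observed yield equals the true yield: Y_obs = Y = 0.619 g VSS/g BOD₅.
ΔS = 2400 − 18.5 = 2382 mg/L, so the substrate removal rate is 386 × 2382/1000 = 919.3 kg BOD₅/d.
P_X = Y_obs · Q(S₀ − S) = 0.6190 × 919.3 = 569.0 kg VSS/d.

P_X ≈ 569 kg VSS/d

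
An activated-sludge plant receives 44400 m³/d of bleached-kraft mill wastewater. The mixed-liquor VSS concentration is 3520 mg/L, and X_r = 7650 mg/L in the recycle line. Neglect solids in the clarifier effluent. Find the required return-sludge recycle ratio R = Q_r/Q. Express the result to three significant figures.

R = Q_r/Q = X/(X_r − X) = 3520 / (7650 − 3520) = 0.8523.

R ≈ 0.852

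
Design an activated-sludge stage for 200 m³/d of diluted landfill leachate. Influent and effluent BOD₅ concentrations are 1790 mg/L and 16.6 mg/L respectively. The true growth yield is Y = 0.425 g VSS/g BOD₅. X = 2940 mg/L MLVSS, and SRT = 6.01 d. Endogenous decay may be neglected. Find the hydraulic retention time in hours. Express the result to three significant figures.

τ ≈ 37.0 h

V·X = Y·Q·ΔS·θ_c gives V = 0.425 × 200 × (1790 − 16.6) × 6.01 / 2940 = 308.1 m³.
HRT = V/Q = 308.1 m³ / 200 m³·d⁻¹ = 1.541 d × 24 = 36.98 h.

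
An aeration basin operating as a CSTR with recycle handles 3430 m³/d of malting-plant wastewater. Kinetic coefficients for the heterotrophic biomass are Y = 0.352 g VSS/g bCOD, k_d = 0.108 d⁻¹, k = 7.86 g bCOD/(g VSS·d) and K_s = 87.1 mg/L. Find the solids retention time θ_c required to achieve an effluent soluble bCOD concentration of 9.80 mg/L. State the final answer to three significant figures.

θ_c ≈ 5.82 d

Specific growth rate at S = 9.80 mg/L: μ = YkS/(K_s+S) = 0.352·7.86·9.80/(87.1+9.80) = 0.2798 d⁻¹.
Then 1/θ_c = μ − k_d = 0.2798 − 0.108 = 0.1718 d⁻¹, giving θ_c = 5.820 d.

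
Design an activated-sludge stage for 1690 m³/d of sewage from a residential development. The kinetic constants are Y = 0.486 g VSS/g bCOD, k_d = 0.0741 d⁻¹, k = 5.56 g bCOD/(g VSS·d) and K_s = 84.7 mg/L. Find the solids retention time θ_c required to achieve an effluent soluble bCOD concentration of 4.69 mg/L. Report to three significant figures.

θ_c ≈ 14.8 d

At the target effluent, Y k S/(K_s+S) = 0.486×5.56×4.69/89.39 = 0.1418 d⁻¹.
Then 1/θ_c = μ − k_d = 0.1418 − 0.0741 = 0.06767 d⁻¹, giving θ_c = 14.78 d.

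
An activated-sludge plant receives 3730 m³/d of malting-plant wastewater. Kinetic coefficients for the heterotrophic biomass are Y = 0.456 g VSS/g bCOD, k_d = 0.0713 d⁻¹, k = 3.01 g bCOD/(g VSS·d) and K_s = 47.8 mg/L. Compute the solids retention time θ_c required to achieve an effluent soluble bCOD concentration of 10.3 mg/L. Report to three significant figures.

From 1/θ_c = Y·k·S/(K_s + S) − k_d: Y·k·S/(K_s+S) = 0.456 × 3.01 × 10.3 / (47.8 + 10.3) = 0.2433 d⁻¹.
Then 1/θ_c = μ − k_d = 0.2433 − 0.0713 = 0.1720 d⁻¹, giving θ_c = 5.813 d.

θ_c ≈ 5.81 d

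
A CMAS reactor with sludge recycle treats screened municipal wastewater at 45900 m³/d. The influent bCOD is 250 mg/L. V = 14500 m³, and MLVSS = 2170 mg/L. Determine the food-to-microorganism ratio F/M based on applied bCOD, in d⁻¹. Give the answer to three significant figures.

F/M = Q·S₀ / (V·X) = 45900 × 250 / (14500 × 2170) = 0.3647 g bCOD·(g VSS·d)⁻¹.

F/M ≈ 0.365 d⁻¹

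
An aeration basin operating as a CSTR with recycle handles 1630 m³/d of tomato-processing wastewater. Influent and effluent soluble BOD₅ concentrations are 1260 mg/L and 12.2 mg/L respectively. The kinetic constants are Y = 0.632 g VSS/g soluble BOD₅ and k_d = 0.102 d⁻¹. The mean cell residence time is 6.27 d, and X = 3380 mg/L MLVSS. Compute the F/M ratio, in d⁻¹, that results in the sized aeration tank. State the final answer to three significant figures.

F/M ≈ 0.418 d⁻¹

Rearranging the biomass balance for a CMAS with decay, V = Y·Q·ΔS·θ_c / [X·(1+k_d θ_c)] = 0.632 × 1630 × (1260 − 12.2) × 6.27 / [3380 × (1 + 0.102 × 6.27)] = 8.06×10^6 / 5542 = 1454 m³.
Food-to-microorganism ratio F/M = Q S₀ / (V X) = 1630 × 1260 / (1454 × 3380) = 0.4178 d⁻¹.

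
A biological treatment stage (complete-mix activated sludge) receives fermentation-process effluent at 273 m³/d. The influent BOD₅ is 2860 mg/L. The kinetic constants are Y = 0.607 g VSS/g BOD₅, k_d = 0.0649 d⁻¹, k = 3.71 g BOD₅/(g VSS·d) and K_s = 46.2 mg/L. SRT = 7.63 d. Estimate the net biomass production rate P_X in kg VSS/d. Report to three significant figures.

Effluent substrate depends only on kinetics and SRT: S = K_s(1 + k_d θ_c) / [θ_c(Yk − k_d) − 1] = 46.2 × (1 + 0.0649 × 7.63) / [7.63 × (0.607 × 3.71 − 0.0649) − 1] = 69.08 / 15.69 = 4.403 mg/L.
Y_obs = Y / (1 + k_d θ_c) = 0.607 / (1 + 0.0649 × 7.63) = 0.607 / 1.495 = 0.4060.
Substrate removed = Q·(S₀ − S) = 273 m³/d × (2860 − 4.40) g/m³ = 7.8×10^5 g/d = 779.6 kg/d.
Net biomass production P_X = Y_obs × Q·(S₀ − S) = 0.4060 × 779.6 = 316.5 kg VSS/d.

P_X ≈ 316 kg VSS/d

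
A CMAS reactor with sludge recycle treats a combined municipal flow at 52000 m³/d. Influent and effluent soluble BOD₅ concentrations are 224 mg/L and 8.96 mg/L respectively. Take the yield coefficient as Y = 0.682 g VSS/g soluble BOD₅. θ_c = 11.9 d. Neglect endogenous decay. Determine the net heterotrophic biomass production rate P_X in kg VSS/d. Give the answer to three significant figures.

P_X ≈ 7630 kg VSS/d

With endogenous decay neglected, the observed yield equals the true yield: Y_obs = Y = 0.682 g VSS/g soluble BOD₅.
Mass of soluble BOD₅ removed per day: Q(S₀ − S) = 52000 × 215.0 g/m³ = 11182 kg/d.
So the net sludge growth is P_X = 0.6820 × 11182 = 7626 kg VSS/d.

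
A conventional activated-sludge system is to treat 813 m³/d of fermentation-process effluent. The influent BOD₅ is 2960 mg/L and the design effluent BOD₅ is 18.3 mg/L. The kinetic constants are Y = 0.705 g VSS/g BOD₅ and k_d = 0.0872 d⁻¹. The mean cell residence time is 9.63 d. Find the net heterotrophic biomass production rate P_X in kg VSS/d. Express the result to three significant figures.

P_X ≈ 916 kg VSS/d

The observed yield is Y_obs = Y/(1 + k_d·θ_c) = 0.705 / (1 + 0.0872 × 9.63) = 0.705 / 1.840 = 0.3832 g VSS per g BOD₅ removed.
Q·(S₀ − S) = 813 × (2960 − 18.3) × 10⁻³ = 2392 kg/d removed.
Net biomass production P_X = Y_obs × Q·(S₀ − S) = 0.3832 × 2392 = 916.5 kg VSS/d.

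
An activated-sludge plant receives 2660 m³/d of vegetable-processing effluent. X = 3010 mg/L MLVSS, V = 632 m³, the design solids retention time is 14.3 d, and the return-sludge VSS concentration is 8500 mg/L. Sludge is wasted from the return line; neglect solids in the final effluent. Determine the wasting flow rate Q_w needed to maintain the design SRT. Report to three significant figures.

Wasting from the return line (neglecting effluent solids): Q_w = V·X / (θ_c·X_r) = 632.0 × 3010 / (14.3 × 8500) = 15.65 m³/d.

Q_w ≈ 15.7 m³/d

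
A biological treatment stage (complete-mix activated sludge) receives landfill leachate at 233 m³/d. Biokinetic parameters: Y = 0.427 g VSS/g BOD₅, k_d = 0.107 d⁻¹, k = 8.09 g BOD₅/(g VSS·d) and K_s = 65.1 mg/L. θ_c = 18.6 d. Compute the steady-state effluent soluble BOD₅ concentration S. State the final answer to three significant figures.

S ≈ 3.18 mg/L

From the Monod/SRT balance for a CMAS, S = K_s·(1+k_d θ_c)/[θ_c·(Y k − k_d) − 1] = 65.1 × (1 + 0.107 × 18.6) / [18.6 × (0.427 × 8.09 − 0.107) − 1] = 194.7 / 61.26 = 3.178 mg/L.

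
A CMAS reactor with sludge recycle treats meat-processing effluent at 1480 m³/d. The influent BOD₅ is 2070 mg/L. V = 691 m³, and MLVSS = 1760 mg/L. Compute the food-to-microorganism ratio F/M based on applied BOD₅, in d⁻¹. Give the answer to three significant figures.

F/M = applied load / biomass = Q·S₀/(V·X) = 1480 × 2070 / (691.0 × 1760) = 2.519 d⁻¹.

F/M ≈ 2.52 d⁻¹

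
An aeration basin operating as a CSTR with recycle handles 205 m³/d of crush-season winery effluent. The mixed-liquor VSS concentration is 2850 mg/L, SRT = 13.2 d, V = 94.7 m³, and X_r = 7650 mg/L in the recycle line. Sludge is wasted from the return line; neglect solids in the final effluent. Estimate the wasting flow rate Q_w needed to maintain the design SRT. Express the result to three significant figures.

Q_w ≈ 2.67 m³/d

θ_c = V·X/(Q_w·X_r) when wasting from the recycle, so Q_w = V·X/(θ_c·X_r) = 94.70 × 2850 / (13.2 × 7650) = 2.673 m³/d.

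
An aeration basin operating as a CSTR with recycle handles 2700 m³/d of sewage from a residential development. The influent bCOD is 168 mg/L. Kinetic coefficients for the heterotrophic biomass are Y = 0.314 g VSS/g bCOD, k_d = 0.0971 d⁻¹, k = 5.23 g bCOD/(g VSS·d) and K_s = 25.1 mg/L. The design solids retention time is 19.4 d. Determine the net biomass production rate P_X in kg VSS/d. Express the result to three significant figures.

P_X ≈ 48.7 kg VSS/d

Effluent substrate depends only on kinetics and SRT: S = K_s(1 + k_d θ_c) / [θ_c(Yk − k_d) − 1] = 25.1 × (1 + 0.0971 × 19.4) / [19.4 × (0.314 × 5.23 − 0.0971) − 1] = 72.38 / 28.98 = 2.498 mg/L.
Y_obs = Y / (1 + k_d θ_c) = 0.314 / (1 + 0.0971 × 19.4) = 0.314 / 2.884 = 0.1089.
ΔS = 168 − 2.50 = 165.5 mg/L, so the substrate removal rate is 2700 × 165.5/1000 = 446.9 kg bCOD/d.
P_X = Y_obs · Q(S₀ − S) = 0.1089 × 446.9 = 48.66 kg VSS/d.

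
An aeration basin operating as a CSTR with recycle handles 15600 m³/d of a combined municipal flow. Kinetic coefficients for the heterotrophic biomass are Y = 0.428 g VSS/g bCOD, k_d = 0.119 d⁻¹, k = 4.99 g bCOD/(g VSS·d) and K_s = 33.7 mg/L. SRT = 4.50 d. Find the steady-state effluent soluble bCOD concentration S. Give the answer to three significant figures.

For a completely mixed reactor with recycle the Lawrence–McCarty relation gives S = K_s·(1 + k_d·θ_c) / [θ_c·(Y·k − k_d) − 1] = 33.7 × (1 + 0.119 × 4.50) / [4.50 × (0.428 × 4.99 − 0.119) − 1] = 51.75 / 8.075 = 6.408 mg/L.

S ≈ 6.41 mg/L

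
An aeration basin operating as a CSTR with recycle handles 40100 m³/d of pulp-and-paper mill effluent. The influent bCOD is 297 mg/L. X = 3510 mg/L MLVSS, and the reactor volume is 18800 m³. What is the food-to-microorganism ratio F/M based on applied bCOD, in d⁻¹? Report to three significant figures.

F/M ≈ 0.180 d⁻¹

F/M = applied load / biomass = Q·S₀/(V·X) = 40100 × 297 / (18800 × 3510) = 0.1805 d⁻¹.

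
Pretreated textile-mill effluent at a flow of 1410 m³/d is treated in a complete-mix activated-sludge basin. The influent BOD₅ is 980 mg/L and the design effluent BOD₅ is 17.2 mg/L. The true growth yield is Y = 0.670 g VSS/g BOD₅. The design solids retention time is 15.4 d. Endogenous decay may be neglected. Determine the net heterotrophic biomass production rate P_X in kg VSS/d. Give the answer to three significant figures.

No decay correction is needed, so Y_obs = Y = 0.670.
Substrate removed = Q·(S₀ − S) = 1410 m³/d × (980 − 17.2) g/m³ = 1.36×10^6 g/d = 1358 kg/d.
Biomass produced: P_X = Y_obs·Q·ΔS = 0.6700 × 1358 ≈ 909.6 kg VSS/d.

P_X ≈ 910 kg VSS/d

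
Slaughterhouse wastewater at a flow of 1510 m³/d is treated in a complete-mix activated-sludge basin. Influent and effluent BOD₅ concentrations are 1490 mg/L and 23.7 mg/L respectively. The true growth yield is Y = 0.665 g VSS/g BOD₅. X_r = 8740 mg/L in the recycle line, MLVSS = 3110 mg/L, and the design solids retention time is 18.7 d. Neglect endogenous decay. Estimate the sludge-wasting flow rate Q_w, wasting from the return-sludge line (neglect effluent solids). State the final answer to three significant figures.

Biomass mass balance (decay neglected): V·X = Y·Q·(S₀ − S)·θ_c, so V = 0.665 × 1510 × (1490 − 23.7) × 18.7 / 3110 = 8853 m³.
θ_c = V·X/(Q_w·X_r) when wasting from the recycle, so Q_w = V·X/(θ_c·X_r) = 8853 × 3110 / (18.7 × 8740) = 168.5 m³/d.

Q_w ≈ 168 m³/d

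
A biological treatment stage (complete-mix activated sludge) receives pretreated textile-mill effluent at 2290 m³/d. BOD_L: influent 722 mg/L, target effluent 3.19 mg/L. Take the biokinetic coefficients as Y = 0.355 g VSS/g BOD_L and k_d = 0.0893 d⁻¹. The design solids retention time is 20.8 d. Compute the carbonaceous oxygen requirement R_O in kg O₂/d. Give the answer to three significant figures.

R_O ≈ 1360 kg O₂/d

Observed yield with endogenous decay: Y_obs = Y / (1 + k_d·θ_c) = 0.355 / (1 + 0.0893 × 20.8) = 0.355 / 2.857 = 0.1242 g VSS/g BOD_L.
Q·(S₀ − S) = 2290 × (722 − 3.19) × 10⁻³ = 1646 kg/d removed.
Biomass synthesised: P_X = Y_obs × 1646 = 204.5 kg VSS/d.
Carbonaceous O₂ demand = substrate oxidised − cell-mass equivalent = 1646 − 1.42 × 204.5 = 1356 kg O₂/d.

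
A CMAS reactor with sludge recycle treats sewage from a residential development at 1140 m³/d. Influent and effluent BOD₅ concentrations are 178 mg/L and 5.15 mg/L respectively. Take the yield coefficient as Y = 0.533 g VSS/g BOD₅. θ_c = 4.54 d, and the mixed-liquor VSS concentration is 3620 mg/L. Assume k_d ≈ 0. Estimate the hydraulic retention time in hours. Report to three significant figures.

Biomass mass balance (decay neglected): V·X = Y·Q·(S₀ − S)·θ_c, so V = 0.533 × 1140 × (178 − 5.15) × 4.54 / 3620 = 131.7 m³.
Hydraulic retention time τ = V/Q = 131.7 / 1140 = 0.1155 d = 2.773 h.

τ ≈ 2.77 h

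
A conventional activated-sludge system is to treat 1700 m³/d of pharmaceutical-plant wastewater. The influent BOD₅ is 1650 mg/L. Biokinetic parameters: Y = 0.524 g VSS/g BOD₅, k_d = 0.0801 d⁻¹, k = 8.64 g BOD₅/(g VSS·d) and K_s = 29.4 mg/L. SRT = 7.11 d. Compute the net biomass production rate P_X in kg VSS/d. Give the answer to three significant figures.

For a completely mixed reactor with recycle the Lawrence–McCarty relation gives S = K_s·(1 + k_d·θ_c) / [θ_c·(Y·k − k_d) − 1] = 29.4 × (1 + 0.0801 × 7.11) / [7.11 × (0.524 × 8.64 − 0.0801) − 1] = 46.14 / 30.62 = 1.507 mg/L.
Y_obs = Y / (1 + k_d θ_c) = 0.524 / (1 + 0.0801 × 7.11) = 0.524 / 1.570 = 0.3339.
Mass of BOD₅ removed per day: Q(S₀ − S) = 1700 × 1648 g/m³ = 2802 kg/d.
P_X = Y_obs · Q(S₀ − S) = 0.3339 × 2802 = 935.6 kg VSS/d.

P_X ≈ 936 kg VSS/d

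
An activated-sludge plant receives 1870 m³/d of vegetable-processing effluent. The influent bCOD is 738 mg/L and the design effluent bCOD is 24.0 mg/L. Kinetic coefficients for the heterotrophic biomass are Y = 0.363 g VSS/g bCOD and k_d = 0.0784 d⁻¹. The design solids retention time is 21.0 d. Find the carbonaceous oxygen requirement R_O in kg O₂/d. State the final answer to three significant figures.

R_O ≈ 1080 kg O₂/d

The observed yield is Y_obs = Y/(1 + k_d·θ_c) = 0.363 / (1 + 0.0784 × 21.0) = 0.363 / 2.646 = 0.1372 g VSS per g bCOD removed.
Substrate removed = Q·(S₀ − S) = 1870 m³/d × (738 − 24.0) g/m³ = 1.34×10^6 g/d = 1335 kg/d.
Net sludge production P_X = 0.1372 × 1335 = 183.1 kg VSS/d.
Carbonaceous O₂ demand = substrate oxidised − cell-mass equivalent = 1335 − 1.42 × 183.1 = 1075 kg O₂/d.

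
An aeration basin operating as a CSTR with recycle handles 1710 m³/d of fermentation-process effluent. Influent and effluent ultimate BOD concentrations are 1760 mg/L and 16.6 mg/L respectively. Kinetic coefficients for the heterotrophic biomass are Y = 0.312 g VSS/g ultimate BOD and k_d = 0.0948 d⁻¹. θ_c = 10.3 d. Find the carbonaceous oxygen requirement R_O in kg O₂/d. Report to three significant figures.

The observed yield is Y_obs = Y/(1 + k_d·θ_c) = 0.312 / (1 + 0.0948 × 10.3) = 0.312 / 1.976 = 0.1579 g VSS per g ultimate BOD removed.
Q·(S₀ − S) = 1710 × (1760 − 16.6) × 10⁻³ = 2981 kg/d removed.
Biomass synthesised: P_X = Y_obs × 2981 = 470.6 kg VSS/d.
Carbonaceous O₂ demand = substrate oxidised − cell-mass equivalent = 2981 − 1.42 × 470.6 = 2313 kg O₂/d.

R_O ≈ 2310 kg O₂/d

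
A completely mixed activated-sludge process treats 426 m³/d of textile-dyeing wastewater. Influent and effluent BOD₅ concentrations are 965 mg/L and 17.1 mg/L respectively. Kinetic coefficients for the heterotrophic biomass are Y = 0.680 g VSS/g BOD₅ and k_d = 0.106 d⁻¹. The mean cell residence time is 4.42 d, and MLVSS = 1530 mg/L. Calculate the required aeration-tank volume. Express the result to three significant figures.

V ≈ 540 m³

Steady-state biomass mass balance: V·X·(1 + k_d·θ_c) = Y·Q·(S₀ − S)·θ_c, so V = 0.680 × 426 × (965 − 17.1) × 4.42 / [1530 × (1 + 0.106 × 4.42)] = 1.21×10^6 / 2247 = 540.2 m³.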